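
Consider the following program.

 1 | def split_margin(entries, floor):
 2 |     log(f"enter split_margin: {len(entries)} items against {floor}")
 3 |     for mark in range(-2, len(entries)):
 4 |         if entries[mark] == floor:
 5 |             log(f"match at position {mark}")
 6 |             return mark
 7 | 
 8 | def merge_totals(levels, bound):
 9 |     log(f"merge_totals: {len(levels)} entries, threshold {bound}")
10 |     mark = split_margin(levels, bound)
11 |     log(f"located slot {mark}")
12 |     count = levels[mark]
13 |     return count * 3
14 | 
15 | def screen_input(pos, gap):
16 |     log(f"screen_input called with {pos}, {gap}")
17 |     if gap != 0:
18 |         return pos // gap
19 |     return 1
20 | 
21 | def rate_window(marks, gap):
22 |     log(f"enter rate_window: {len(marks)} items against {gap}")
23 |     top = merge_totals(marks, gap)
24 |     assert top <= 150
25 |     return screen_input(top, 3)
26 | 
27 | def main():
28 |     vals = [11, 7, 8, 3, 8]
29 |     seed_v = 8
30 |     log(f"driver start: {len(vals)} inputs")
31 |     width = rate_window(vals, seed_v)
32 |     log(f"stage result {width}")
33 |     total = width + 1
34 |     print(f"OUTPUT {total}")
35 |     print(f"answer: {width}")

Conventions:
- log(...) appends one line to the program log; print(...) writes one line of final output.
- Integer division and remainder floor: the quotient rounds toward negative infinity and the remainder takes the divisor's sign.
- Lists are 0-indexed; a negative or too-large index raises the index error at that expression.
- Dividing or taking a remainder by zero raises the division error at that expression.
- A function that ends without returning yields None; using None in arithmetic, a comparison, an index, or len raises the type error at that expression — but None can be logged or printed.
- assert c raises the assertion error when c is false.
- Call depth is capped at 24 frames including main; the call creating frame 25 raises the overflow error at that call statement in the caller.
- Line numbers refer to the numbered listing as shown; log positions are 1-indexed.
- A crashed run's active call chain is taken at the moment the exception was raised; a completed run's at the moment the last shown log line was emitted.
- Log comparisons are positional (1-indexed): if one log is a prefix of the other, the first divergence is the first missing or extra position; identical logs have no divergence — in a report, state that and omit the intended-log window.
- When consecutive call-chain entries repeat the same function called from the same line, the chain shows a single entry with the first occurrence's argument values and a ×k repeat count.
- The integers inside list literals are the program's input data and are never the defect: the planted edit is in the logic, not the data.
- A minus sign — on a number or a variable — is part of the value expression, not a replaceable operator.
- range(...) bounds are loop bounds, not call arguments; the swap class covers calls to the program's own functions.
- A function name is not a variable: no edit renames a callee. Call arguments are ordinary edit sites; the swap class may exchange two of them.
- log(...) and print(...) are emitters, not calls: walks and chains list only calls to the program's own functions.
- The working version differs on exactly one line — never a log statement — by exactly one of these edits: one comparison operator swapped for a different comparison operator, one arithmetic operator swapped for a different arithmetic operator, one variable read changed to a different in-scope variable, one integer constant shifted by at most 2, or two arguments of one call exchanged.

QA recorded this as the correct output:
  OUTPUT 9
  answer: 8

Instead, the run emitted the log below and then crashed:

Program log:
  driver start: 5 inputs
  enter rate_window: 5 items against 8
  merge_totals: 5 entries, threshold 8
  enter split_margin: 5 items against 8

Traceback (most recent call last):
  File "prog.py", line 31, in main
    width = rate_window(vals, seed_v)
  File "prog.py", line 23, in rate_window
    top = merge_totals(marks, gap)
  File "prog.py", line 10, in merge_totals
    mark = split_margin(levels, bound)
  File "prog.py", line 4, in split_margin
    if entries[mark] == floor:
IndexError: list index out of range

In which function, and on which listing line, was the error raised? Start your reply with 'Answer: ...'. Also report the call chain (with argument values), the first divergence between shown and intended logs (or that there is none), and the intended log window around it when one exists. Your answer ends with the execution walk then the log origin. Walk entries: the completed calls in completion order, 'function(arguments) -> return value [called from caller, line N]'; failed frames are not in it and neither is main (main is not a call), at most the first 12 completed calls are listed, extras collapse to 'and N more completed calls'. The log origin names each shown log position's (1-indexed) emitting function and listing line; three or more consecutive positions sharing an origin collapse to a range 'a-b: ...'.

Answer: the error was raised in split_margin, line 4.
Key observation: The log ends early — 4 lines, where the working version next logs 'match at position 2'.
Call chain: main -> rate_window([11, 7, 8, 3, 8], 8) (called at line 31) -> merge_totals([11, 7, 8, 3, 8], 8) (called at line 23) -> split_margin([11, 7, 8, 3, 8], 8) (called at line 10).
First divergence: position 5; the shown log stops at 4 lines while the working version next logs 'match at position 2'.
Intended log window:
  3: merge_totals: 5 entries, threshold 8
  4: enter split_margin: 5 items against 8
  5: match at position 2
  6: located slot 2
Execution walk:
  (no call completed)
Log origin:
  1: logged in main at line 30
  2: logged in rate_window at line 22
  3: logged in merge_totals at line 9
  4: logged in split_margin at line 2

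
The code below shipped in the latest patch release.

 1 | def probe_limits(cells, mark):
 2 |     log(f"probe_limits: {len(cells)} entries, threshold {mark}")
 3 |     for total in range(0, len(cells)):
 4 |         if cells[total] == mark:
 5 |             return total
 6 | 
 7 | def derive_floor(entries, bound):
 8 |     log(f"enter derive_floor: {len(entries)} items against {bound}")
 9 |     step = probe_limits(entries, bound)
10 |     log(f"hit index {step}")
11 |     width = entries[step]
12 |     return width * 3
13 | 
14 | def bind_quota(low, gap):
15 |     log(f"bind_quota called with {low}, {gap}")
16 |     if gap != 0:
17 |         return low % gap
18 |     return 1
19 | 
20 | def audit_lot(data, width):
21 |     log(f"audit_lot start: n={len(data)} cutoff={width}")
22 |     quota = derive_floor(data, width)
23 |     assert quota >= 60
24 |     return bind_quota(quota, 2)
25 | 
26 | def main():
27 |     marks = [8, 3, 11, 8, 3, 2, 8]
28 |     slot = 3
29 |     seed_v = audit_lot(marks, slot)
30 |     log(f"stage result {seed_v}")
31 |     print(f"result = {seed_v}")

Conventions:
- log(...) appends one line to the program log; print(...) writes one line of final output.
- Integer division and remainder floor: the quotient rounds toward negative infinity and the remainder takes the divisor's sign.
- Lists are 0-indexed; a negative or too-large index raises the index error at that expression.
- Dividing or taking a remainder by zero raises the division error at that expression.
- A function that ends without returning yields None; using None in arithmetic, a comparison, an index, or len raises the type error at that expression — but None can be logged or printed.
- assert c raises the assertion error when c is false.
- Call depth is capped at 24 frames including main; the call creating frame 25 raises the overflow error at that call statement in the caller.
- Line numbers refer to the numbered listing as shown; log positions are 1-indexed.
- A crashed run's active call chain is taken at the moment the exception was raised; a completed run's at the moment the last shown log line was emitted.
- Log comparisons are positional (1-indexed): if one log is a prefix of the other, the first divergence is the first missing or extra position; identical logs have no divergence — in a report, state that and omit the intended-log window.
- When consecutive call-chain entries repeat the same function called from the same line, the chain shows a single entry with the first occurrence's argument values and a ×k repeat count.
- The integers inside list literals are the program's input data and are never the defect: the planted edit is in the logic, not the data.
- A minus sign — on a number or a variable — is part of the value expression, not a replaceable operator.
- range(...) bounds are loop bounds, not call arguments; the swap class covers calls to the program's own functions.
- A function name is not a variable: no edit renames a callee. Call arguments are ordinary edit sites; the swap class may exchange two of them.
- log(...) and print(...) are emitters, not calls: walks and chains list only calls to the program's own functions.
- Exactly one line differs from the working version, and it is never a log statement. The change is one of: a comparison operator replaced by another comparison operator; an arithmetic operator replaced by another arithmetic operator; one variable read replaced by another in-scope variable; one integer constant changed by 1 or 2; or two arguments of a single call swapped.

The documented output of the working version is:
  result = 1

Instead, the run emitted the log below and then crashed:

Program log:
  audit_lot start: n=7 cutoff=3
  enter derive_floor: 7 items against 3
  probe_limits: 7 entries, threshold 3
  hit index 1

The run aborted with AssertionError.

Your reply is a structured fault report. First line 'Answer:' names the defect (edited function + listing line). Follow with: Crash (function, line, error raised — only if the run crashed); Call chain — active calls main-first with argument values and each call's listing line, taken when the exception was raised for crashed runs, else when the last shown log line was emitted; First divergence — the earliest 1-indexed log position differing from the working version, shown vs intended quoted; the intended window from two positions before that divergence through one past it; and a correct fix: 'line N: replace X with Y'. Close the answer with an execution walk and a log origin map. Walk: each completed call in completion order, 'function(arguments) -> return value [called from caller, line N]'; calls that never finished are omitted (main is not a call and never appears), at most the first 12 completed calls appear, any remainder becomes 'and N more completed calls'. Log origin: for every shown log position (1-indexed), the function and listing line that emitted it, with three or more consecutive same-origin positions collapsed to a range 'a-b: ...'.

Answer: the defect is in audit_lot at line 23.
Key observation: The log ends early — 4 lines, where the working version next logs 'bind_quota called with 9, 2'.
Crash: audit_lot, line 23, AssertionError.
Call chain: main -> audit_lot([8, 3, 11, 8, 3, 2, 8], 3) (called at line 29).
First divergence: position 5 (shown log ended at 4 lines; the working version continues: 'bind_quota called with 9, 2').
Intended log window:
  3: probe_limits: 7 entries, threshold 3
  4: hit index 1
  5: bind_quota called with 9, 2
  6: stage result 1
Execution walk:
  probe_limits([8, 3, 11, 8, 3, 2, 8], 3) -> 1  [called from derive_floor, line 9]
  derive_floor([8, 3, 11, 8, 3, 2, 8], 3) -> 9  [called from audit_lot, line 22]
Origin of each log line:
  1: emitted by audit_lot (line 21)
  2: emitted by derive_floor (line 8)
  3: emitted by probe_limits (line 2)
  4: emitted by derive_floor (line 10)
A correct fix: line 23: replace `>=` with `<=`.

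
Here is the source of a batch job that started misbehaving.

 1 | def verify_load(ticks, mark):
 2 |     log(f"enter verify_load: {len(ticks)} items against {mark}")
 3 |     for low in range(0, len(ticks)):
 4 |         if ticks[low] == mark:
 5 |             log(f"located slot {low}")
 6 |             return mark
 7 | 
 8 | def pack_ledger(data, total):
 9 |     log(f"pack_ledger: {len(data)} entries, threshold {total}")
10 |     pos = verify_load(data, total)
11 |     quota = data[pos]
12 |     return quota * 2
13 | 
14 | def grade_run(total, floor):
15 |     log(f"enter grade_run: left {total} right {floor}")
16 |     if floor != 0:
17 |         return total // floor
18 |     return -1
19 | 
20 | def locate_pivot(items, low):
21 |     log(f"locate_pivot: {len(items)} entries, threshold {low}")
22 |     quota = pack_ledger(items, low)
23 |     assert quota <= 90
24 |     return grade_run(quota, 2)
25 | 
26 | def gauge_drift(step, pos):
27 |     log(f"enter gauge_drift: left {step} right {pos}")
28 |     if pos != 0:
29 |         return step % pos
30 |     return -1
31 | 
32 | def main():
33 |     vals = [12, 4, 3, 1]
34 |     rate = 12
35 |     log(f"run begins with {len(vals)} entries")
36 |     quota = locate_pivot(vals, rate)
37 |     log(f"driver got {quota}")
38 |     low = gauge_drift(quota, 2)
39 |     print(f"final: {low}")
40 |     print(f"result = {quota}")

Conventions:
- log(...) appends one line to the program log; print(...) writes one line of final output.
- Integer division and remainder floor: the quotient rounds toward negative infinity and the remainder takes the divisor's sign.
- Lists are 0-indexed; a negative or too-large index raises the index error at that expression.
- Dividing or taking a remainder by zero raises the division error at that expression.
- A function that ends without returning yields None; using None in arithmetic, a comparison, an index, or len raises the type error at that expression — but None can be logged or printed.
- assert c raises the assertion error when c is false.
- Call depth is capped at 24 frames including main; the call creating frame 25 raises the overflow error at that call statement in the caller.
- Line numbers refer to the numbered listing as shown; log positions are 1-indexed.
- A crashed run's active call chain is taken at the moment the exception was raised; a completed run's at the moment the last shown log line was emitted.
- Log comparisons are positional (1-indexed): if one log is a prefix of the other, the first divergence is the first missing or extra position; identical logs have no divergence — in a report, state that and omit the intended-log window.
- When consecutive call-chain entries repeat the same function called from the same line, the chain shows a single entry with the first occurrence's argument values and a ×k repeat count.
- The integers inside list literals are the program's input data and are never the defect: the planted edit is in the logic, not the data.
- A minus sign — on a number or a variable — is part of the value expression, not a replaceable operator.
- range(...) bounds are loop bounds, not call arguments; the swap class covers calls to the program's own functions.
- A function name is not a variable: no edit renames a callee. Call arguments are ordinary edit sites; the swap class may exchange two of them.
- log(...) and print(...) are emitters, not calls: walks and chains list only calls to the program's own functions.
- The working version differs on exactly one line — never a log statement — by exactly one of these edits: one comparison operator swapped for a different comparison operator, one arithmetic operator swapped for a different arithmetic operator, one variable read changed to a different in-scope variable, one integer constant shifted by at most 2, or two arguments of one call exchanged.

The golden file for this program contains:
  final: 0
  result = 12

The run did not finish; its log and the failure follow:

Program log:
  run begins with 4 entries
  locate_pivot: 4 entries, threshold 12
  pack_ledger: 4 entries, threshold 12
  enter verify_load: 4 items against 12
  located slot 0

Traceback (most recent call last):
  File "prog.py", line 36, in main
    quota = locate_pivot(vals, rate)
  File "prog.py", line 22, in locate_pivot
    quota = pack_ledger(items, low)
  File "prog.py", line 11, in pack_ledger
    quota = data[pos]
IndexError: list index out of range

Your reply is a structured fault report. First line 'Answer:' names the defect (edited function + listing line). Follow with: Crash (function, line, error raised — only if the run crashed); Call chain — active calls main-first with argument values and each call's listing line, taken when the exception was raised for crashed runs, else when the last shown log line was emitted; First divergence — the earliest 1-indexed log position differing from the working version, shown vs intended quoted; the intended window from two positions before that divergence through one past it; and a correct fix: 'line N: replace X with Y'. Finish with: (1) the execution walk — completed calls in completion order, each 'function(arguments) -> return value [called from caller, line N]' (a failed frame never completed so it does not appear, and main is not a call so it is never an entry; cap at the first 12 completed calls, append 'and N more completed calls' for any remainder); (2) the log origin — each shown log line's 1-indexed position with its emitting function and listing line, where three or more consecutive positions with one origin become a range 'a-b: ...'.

Answer: the defect is in verify_load at line 6.
Key observation: The shown log is a 5-line prefix of the intended one, whose next entry is 'enter grade_run: left 24 right 2'.
Crash: pack_ledger, line 11, IndexError.
Call chain: main -> locate_pivot([12, 4, 3, 1], 12) (called at line 36) -> pack_ledger([12, 4, 3, 1], 12) (called at line 22).
First divergence: position 6 — the faulty run's log ends after 5 lines; the working version continues with 'enter grade_run: left 24 right 2'.
Intended log window:
  4: enter verify_load: 4 items against 12
  5: located slot 0
  6: enter grade_run: left 24 right 2
  7: driver got 12
Execution walk:
  verify_load([12, 4, 3, 1], 12) -> 12  [called from pack_ledger, line 10]
Log line origins:
  1 — main, line 35
  2 — locate_pivot, line 21
  3 — pack_ledger, line 9
  4 — verify_load, line 2
  5 — verify_load, line 5
A correct fix: line 6: replace `mark` with `low`.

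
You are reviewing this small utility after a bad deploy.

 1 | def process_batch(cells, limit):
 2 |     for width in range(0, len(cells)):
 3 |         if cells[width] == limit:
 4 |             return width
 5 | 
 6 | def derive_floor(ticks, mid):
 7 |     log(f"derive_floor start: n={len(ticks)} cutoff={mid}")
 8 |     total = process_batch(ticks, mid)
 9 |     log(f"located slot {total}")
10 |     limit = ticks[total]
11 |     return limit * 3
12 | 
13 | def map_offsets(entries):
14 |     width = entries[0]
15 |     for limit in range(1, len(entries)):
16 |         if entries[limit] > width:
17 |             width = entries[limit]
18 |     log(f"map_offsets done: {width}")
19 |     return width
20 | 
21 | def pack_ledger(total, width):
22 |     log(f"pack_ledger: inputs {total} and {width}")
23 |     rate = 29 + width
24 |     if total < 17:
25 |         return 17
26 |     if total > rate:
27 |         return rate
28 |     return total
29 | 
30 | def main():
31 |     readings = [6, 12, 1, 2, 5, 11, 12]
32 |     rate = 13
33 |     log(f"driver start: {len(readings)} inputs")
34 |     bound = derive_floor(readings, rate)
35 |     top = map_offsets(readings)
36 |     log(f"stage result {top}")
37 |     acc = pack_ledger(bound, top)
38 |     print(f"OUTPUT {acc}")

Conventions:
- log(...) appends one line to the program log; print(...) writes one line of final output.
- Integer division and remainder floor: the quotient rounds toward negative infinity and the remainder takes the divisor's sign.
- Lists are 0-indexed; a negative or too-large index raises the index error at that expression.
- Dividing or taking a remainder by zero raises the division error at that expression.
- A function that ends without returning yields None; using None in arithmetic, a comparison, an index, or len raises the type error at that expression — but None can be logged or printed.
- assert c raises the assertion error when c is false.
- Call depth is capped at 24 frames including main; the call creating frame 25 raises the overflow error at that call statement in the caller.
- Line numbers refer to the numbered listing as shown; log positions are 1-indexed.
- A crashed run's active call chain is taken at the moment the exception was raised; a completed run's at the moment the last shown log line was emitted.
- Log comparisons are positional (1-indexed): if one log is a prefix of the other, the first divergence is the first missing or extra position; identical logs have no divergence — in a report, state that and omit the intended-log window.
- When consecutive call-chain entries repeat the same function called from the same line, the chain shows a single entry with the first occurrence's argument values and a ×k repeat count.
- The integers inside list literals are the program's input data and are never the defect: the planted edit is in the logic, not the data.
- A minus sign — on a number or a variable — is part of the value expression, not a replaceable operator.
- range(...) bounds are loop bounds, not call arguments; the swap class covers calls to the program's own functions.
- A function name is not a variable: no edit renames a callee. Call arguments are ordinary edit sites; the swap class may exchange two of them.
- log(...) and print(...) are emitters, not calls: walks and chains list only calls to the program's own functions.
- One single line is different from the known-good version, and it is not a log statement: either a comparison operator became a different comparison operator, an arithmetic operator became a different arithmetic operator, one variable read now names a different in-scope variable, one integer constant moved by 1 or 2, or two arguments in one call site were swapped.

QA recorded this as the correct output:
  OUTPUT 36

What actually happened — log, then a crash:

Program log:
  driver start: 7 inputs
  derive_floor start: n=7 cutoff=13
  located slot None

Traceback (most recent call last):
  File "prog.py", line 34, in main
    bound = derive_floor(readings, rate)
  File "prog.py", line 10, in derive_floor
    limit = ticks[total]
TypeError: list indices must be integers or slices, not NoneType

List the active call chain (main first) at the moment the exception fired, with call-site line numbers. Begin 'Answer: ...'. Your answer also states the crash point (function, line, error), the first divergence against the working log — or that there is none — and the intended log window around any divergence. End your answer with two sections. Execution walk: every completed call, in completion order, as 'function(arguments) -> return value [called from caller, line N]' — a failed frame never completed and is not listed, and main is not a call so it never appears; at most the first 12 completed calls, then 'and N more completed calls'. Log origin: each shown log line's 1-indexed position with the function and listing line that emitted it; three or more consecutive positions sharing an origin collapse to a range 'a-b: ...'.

Answer: main -> derive_floor (called at line 34).
The tell: Log line 2 is where behavior first shows: 'derive_floor start: n=7 cutoff=13' appears instead of 'derive_floor start: n=7 cutoff=12'.
Crash: derive_floor, line 10, TypeError.
First divergence: position 2 — shown 'derive_floor start: n=7 cutoff=13', intended 'derive_floor start: n=7 cutoff=12'.
Intended log window:
  1: driver start: 7 inputs
  2: derive_floor start: n=7 cutoff=12
  3: located slot 1
Execution walk:
  process_batch([6, 12, 1, 2, 5, 11, 12], 13) -> None  [called from derive_floor, line 8]
Log origin:
  1: from main, line 33
  2: from derive_floor, line 7
  3: from derive_floor, line 9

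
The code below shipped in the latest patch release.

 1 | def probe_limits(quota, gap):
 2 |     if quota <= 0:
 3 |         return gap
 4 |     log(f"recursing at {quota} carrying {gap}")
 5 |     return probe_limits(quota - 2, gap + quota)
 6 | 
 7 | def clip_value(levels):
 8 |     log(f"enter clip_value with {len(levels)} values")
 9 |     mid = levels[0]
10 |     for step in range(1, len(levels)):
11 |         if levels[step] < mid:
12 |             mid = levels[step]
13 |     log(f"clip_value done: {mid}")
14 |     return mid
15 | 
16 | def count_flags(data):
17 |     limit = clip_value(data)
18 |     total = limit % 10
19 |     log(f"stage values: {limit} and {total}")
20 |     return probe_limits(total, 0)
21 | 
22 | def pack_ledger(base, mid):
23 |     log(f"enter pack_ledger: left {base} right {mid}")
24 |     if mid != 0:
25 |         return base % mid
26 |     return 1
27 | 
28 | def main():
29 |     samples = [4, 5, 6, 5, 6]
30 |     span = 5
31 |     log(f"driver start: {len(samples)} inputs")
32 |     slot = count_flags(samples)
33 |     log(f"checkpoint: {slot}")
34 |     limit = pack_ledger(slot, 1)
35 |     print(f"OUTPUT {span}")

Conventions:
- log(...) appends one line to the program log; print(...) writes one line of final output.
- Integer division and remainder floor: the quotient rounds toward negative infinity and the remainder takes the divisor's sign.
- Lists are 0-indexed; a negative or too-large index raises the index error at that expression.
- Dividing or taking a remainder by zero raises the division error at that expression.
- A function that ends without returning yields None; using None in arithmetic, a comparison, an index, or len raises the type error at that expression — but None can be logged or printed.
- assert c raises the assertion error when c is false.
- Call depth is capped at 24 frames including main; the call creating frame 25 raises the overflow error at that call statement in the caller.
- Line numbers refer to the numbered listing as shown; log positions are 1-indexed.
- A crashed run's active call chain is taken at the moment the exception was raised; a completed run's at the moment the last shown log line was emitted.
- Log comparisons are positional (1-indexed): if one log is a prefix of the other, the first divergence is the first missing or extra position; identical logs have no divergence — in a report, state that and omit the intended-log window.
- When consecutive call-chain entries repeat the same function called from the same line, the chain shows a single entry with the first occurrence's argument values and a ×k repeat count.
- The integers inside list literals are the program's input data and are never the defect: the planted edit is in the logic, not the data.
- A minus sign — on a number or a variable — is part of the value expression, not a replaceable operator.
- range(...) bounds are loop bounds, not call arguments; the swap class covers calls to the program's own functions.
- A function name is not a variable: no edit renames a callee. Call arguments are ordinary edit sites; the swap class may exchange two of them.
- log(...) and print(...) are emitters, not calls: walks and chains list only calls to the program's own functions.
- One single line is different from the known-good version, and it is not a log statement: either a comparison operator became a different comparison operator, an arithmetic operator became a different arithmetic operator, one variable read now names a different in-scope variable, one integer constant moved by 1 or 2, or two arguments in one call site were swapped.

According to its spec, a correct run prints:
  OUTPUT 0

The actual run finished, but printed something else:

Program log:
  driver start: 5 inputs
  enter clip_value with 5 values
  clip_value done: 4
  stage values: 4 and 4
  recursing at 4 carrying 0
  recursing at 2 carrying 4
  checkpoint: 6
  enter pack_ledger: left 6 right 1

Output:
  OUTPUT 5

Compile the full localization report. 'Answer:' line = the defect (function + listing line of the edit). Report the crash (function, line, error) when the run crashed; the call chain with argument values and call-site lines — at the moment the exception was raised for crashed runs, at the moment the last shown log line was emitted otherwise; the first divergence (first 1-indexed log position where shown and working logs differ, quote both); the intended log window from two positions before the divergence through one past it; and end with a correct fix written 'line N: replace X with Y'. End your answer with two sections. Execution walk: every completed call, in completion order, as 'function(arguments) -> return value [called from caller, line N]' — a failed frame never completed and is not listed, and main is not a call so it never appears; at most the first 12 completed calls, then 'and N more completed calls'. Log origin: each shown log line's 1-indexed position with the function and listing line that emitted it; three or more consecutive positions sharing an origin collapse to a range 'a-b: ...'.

Answer: the defect is in main at line 35.
The tell: The two runs log identically and part ways only at the printed values.
Call chain: main -> pack_ledger(6, 1) (called at line 34).
First divergence: none (the log streams are identical).
Execution walk:
  clip_value([4, 5, 6, 5, 6]) -> 4  [called from count_flags, line 17]
  probe_limits(0, 6) -> 6  [called from probe_limits, line 5]
  probe_limits(2, 4) -> 6  [called from probe_limits, line 5]
  probe_limits(4, 0) -> 6  [called from count_flags, line 20]
  count_flags([4, 5, 6, 5, 6]) -> 6  [called from main, line 32]
  pack_ledger(6, 1) -> 0  [called from main, line 34]
Origin of each log line:
  1: logged in main at line 31
  2: logged in clip_value at line 8
  3: logged in clip_value at line 13
  4: logged in count_flags at line 19
  5: logged in probe_limits at line 4
  6: logged in probe_limits at line 4
  7: logged in main at line 33
  8: logged in pack_ledger at line 23
A correct fix: line 35: replace `span` with `limit`.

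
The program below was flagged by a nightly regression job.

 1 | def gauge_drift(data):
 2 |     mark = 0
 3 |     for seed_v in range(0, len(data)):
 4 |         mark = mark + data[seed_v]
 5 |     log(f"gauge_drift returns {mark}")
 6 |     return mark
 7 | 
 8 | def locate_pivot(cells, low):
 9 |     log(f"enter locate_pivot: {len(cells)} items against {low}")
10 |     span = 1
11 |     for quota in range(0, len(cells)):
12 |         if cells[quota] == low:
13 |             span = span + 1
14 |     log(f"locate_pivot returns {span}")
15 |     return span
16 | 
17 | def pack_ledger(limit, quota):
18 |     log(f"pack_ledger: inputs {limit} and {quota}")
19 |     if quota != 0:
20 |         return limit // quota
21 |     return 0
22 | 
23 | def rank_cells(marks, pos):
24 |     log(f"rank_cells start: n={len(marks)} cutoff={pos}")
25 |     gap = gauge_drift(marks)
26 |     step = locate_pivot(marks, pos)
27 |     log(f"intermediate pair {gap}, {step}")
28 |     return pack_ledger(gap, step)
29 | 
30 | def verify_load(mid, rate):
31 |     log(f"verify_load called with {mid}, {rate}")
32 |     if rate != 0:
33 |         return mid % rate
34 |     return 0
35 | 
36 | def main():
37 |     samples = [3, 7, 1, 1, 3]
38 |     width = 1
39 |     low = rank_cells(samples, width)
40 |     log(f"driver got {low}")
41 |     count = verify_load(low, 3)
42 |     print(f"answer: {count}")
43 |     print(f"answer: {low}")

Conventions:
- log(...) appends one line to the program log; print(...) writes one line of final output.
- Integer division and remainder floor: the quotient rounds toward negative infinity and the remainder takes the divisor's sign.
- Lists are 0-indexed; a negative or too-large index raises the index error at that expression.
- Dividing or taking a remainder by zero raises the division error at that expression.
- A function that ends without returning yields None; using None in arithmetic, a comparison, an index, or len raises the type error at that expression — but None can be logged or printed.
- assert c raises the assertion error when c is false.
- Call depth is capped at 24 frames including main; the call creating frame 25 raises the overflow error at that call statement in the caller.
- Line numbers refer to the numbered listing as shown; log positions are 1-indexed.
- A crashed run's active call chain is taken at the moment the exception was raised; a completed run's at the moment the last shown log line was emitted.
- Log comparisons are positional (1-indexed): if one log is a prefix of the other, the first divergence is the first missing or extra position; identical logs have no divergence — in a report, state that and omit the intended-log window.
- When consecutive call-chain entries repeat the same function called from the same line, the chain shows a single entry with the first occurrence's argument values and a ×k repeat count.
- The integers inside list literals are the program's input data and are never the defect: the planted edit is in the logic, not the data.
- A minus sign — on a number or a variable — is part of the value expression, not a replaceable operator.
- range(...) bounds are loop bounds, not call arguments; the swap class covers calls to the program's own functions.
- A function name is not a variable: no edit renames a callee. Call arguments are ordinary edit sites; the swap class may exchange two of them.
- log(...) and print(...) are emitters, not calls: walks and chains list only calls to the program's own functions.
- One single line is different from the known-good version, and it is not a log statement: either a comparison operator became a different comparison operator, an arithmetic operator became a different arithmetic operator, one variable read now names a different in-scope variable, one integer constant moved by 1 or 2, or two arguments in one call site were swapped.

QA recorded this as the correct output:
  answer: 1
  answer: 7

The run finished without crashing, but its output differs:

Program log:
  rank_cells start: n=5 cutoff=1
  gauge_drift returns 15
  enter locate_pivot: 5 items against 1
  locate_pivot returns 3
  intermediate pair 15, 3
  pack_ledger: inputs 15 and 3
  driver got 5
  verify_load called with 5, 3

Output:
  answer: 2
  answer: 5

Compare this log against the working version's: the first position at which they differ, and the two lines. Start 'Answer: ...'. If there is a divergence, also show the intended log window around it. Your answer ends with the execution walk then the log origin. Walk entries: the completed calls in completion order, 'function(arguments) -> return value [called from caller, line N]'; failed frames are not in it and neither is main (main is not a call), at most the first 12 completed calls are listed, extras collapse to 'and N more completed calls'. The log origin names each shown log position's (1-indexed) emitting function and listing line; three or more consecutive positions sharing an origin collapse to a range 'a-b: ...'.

Answer: position 4 — shown 'locate_pivot returns 3', intended 'locate_pivot returns 2'.
Intended log window:
  2: gauge_drift returns 15
  3: enter locate_pivot: 5 items against 1
  4: locate_pivot returns 2
  5: intermediate pair 15, 2
Execution walk:
  gauge_drift([3, 7, 1, 1, 3]) -> 15  [called from rank_cells, line 25]
  locate_pivot([3, 7, 1, 1, 3], 1) -> 3  [called from rank_cells, line 26]
  pack_ledger(15, 3) -> 5  [called from rank_cells, line 28]
  rank_cells([3, 7, 1, 1, 3], 1) -> 5  [called from main, line 39]
  verify_load(5, 3) -> 2  [called from main, line 41]
Log origin:
  1: emitted by rank_cells (line 24)
  2: emitted by gauge_drift (line 5)
  3: emitted by locate_pivot (line 9)
  4: emitted by locate_pivot (line 14)
  5: emitted by rank_cells (line 27)
  6: emitted by pack_ledger (line 18)
  7: emitted by main (line 40)
  8: emitted by verify_load (line 31)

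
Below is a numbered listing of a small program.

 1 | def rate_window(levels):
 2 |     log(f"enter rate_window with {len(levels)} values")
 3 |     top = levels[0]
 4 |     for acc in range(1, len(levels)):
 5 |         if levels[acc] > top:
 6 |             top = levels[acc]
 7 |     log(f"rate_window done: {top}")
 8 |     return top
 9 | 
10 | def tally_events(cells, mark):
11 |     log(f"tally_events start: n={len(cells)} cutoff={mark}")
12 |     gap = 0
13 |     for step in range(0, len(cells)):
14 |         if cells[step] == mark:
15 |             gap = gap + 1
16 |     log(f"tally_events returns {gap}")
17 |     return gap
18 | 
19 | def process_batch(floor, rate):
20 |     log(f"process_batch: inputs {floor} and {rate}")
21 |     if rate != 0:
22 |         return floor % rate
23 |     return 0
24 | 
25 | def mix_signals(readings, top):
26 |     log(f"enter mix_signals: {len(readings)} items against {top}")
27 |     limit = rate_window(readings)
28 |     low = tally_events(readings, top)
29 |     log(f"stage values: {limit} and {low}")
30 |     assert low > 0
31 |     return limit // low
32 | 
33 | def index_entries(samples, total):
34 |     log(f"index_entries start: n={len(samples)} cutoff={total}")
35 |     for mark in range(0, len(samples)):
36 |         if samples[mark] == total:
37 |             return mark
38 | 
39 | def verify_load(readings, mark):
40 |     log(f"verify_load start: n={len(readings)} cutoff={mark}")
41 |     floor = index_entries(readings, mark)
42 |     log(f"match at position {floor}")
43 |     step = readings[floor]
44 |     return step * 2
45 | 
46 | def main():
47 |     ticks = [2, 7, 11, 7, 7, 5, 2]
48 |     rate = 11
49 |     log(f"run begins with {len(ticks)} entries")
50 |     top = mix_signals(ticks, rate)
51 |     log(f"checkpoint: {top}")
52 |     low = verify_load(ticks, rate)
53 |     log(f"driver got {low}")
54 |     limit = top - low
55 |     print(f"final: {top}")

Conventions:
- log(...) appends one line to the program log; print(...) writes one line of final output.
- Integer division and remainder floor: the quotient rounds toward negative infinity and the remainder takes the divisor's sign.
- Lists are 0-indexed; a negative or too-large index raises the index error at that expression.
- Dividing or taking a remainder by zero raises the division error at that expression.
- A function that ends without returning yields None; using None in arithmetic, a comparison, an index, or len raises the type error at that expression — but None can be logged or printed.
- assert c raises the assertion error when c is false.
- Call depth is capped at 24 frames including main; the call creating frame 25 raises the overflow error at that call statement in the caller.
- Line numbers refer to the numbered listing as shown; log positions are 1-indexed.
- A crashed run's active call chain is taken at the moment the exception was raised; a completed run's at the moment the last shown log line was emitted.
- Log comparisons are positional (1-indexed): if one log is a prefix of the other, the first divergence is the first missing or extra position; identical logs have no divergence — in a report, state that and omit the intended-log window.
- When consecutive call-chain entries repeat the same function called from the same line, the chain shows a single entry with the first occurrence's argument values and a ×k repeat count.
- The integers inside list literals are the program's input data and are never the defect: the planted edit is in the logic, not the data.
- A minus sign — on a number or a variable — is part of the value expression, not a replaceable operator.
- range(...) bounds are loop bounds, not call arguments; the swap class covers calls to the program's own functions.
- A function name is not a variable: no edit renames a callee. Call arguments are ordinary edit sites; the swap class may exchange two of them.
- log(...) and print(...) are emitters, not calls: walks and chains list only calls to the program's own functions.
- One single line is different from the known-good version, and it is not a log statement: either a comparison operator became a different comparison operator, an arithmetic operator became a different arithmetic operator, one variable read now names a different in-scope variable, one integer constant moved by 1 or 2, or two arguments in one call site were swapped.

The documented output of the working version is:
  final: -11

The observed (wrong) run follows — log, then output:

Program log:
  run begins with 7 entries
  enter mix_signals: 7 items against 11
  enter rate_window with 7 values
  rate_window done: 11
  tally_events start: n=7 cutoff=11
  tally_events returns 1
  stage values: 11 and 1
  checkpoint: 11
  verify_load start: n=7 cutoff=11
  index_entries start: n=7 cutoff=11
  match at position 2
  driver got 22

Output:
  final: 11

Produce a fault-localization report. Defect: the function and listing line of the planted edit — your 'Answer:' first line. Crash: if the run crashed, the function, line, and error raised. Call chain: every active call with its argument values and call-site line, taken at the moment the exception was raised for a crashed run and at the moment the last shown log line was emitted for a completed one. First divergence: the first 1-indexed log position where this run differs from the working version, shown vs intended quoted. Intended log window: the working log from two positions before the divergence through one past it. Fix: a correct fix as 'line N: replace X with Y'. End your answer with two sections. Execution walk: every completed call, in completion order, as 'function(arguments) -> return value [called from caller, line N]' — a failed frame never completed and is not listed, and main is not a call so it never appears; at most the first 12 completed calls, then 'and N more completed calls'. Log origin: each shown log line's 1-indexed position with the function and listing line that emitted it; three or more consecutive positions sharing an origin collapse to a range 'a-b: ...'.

Answer: the defect is in main at line 55.
Key fact: No log line changed; the fault shows up purely in the output.
Call chain: main.
First divergence: none (the log streams are identical).
Execution walk:
  rate_window([2, 7, 11, 7, 7, 5, 2]) -> 11  [called from mix_signals, line 27]
  tally_events([2, 7, 11, 7, 7, 5, 2], 11) -> 1  [called from mix_signals, line 28]
  mix_signals([2, 7, 11, 7, 7, 5, 2], 11) -> 11  [called from main, line 50]
  index_entries([2, 7, 11, 7, 7, 5, 2], 11) -> 2  [called from verify_load, line 41]
  verify_load([2, 7, 11, 7, 7, 5, 2], 11) -> 22  [called from main, line 52]
Origin of each log line:
  1 — main, line 49
  2 — mix_signals, line 26
  3 — rate_window, line 2
  4 — rate_window, line 7
  5 — tally_events, line 11
  6 — tally_events, line 16
  7 — mix_signals, line 29
  8 — main, line 51
  9 — verify_load, line 40
  10 — index_entries, line 34
  11 — verify_load, line 42
  12 — main, line 53
A correct fix: line 55: replace `top` with `limit`.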